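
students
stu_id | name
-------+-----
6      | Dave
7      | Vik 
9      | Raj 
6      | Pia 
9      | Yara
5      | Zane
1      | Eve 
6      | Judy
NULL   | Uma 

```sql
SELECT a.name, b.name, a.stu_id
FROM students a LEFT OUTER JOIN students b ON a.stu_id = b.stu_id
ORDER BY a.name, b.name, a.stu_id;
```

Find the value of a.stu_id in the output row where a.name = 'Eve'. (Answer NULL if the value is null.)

1

LEFT JOIN keeps every row from `students a`; unmatched rows get NULL for `students b`'s columns.
Matching on a.stu_id = b.stu_id. A NULL in a compared column never satisfies the condition.
Matched pairs: 16; unmatched a rows kept: 1.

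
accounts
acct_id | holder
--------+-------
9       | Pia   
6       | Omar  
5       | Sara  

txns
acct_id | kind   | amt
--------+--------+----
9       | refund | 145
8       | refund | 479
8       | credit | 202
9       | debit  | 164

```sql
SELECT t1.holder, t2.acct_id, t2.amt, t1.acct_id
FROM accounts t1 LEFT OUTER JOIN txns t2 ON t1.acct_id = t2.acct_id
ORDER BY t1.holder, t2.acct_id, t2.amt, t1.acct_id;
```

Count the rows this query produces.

4

LEFT JOIN keeps every row from `accounts`; unmatched rows get NULL for `txns`'s columns.
Matching on t1.acct_id = t2.acct_id.
Matched pairs: 2; unmatched t1 rows kept: 2.
Total: 2 matched + 2 padded = 4 rows.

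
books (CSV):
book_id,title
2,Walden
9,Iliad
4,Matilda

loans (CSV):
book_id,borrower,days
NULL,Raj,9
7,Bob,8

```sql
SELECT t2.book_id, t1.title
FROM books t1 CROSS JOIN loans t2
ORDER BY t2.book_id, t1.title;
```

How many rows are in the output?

CROSS JOIN pairs every row of `books` with every row of `loans`: 3 × 2 = 6 rows.

6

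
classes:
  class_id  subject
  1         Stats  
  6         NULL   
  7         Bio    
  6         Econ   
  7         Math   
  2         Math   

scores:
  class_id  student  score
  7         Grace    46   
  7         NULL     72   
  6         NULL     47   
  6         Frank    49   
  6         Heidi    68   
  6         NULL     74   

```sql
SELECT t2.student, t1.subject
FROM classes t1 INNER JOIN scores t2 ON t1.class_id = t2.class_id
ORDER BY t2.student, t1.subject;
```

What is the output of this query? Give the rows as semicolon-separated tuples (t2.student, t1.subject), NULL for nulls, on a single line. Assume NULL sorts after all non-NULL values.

(Frank, Econ); (Frank, NULL); (Grace, Bio); (Grace, Math); (Heidi, Econ); (Heidi, NULL); (NULL, Bio); (NULL, Econ); (NULL, Econ); (NULL, Math); (NULL, NULL); (NULL, NULL)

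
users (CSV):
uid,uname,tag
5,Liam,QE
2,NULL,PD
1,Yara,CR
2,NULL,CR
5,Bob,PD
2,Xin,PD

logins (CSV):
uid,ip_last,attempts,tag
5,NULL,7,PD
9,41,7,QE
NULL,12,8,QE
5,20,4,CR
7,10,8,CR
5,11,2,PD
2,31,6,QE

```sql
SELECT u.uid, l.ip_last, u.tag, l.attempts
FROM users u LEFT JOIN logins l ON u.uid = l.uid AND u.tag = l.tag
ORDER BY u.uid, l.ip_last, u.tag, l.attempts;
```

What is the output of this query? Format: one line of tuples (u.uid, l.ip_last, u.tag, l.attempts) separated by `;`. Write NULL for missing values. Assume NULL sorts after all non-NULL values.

LEFT JOIN keeps every row from `users`; unmatched rows get NULL for `logins`'s columns.
Matching on u.uid = l.uid AND u.tag = l.tag. A NULL in a compared column never satisfies the condition.
- u (uid=5, tag=QE) has no partner → padded with NULL.
- u (uid=2, tag=PD) has no partner → padded with NULL.
- u (uid=1, tag=CR) has no partner → padded with NULL.
- u (uid=2, tag=CR) has no partner → padded with NULL.
- u (uid=5, tag=PD) pairs with 2 row(s) of l.
- u (uid=2, tag=PD) has no partner → padded with NULL.
After projecting and ordering:
u.uid | l.ip_last | u.tag | l.attempts
1 | NULL | CR | NULL
2 | NULL | CR | NULL
2 | NULL | PD | NULL
2 | NULL | PD | NULL
5 | 11 | PD | 2
5 | NULL | PD | 7
5 | NULL | QE | NULL

(1, NULL, CR, NULL); (2, NULL, CR, NULL); (2, NULL, PD, NULL); (2, NULL, PD, NULL); (5, 11, PD, 2); (5, NULL, PD, 7); (5, NULL, QE, NULL)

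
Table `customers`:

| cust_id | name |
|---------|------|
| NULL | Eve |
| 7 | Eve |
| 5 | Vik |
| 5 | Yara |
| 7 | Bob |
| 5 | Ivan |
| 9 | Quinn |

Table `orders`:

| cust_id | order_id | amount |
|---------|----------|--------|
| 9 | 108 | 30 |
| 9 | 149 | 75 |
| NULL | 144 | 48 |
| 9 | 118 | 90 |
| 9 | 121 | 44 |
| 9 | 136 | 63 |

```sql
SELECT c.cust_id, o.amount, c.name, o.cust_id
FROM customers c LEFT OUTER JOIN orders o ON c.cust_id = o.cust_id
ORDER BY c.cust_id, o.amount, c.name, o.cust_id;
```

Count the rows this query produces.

LEFT JOIN keeps every row from `customers`; unmatched rows get NULL for `orders`'s columns.
Matching on c.cust_id = o.cust_id. A NULL in a compared column never satisfies the condition.
- c row (cust_id=NULL): no match → kept, o columns NULL.
- c row (cust_id=7): no match → kept, o columns NULL.
- c row (cust_id=5): no match → kept, o columns NULL.
- c row (cust_id=5): no match → kept, o columns NULL.
- c row (cust_id=7): no match → kept, o columns NULL.
- c row (cust_id=5): no match → kept, o columns NULL.
- c row (cust_id=9): matches 5 o row(s) → 5 output row(s).
Total: 5 matched + 6 padded = 11 rows.

11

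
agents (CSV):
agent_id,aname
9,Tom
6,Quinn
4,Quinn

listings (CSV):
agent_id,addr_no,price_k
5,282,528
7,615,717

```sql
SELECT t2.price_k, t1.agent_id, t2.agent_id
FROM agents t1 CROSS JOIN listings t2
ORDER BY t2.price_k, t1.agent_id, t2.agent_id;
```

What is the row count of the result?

6

CROSS JOIN pairs every row of `agents` with every row of `listings`: 3 × 2 = 6 rows.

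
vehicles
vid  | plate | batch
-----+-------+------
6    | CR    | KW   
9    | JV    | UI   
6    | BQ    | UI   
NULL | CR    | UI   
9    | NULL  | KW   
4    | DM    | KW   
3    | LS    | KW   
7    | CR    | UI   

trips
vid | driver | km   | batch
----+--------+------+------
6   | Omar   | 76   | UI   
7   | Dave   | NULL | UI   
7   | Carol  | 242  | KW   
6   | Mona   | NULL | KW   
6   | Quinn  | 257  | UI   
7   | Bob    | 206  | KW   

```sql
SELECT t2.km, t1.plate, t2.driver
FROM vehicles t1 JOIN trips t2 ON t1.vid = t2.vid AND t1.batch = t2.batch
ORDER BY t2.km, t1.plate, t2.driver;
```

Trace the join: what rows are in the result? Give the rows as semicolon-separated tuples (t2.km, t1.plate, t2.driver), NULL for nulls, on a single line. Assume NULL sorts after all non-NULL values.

INNER JOIN keeps only pairs where the ON condition holds.
Matching on t1.vid = t2.vid AND t1.batch = t2.batch. A NULL in a compared column never satisfies the condition.
- vid=6, batch=KW: 1 matching t2 row(s), so 1 row(s) emitted.
- vid=9, batch=UI: no matching t2 row, dropped.
- vid=6, batch=UI: 2 matching t2 row(s), so 2 row(s) emitted.
- vid=NULL, batch=UI: no matching t2 row, dropped.
- vid=9, batch=KW: no matching t2 row, dropped.
- vid=4, batch=KW: no matching t2 row, dropped.
- vid=3, batch=KW: no matching t2 row, dropped.
- vid=7, batch=UI: 1 matching t2 row(s), so 1 row(s) emitted.
After projecting and ordering:
t2.km | t1.plate | t2.driver
76 | BQ | Omar
257 | BQ | Quinn
NULL | CR | Dave
NULL | CR | Mona

(76, BQ, Omar); (257, BQ, Quinn); (NULL, CR, Dave); (NULL, CR, Mona)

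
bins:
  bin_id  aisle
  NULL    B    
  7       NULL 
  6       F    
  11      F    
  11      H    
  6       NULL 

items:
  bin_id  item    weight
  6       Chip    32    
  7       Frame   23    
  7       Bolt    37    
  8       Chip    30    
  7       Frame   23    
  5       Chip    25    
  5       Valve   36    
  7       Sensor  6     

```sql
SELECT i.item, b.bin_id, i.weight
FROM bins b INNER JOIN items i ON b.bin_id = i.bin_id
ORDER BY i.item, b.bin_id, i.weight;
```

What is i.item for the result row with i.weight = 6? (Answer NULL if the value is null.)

Sensor

INNER JOIN keeps only pairs where the ON condition holds.
Matching on b.bin_id = i.bin_id. A NULL in a compared column never satisfies the condition.
- b (bin_id=NULL) has no partner → excluded.
- b (bin_id=7) pairs with 4 row(s) of i.
- b (bin_id=6) pairs with 1 row(s) of i.
- b (bin_id=11) has no partner → excluded.
- b (bin_id=11) has no partner → excluded.
- b (bin_id=6) pairs with 1 row(s) of i.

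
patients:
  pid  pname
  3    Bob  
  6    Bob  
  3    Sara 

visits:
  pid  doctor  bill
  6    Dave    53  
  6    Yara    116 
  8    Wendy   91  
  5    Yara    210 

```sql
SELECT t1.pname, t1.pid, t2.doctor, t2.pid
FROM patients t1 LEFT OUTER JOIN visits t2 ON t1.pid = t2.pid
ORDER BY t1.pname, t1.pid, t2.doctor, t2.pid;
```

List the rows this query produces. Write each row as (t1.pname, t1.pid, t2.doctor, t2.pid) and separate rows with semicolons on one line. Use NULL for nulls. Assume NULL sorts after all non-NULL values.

(Bob, 3, NULL, NULL); (Bob, 6, Dave, 6); (Bob, 6, Yara, 6); (Sara, 3, NULL, NULL)

LEFT JOIN keeps every row from `patients`; unmatched rows get NULL for `visits`'s columns.
Matching on t1.pid = t2.pid.
- t1 (pid=3) has no partner → padded with NULL.
- t1 (pid=6) pairs with 2 row(s) of t2.
- t1 (pid=3) has no partner → padded with NULL.
After projecting and ordering:
t1.pname | t1.pid | t2.doctor | t2.pid
Bob | 3 | NULL | NULL
Bob | 6 | Dave | 6
Bob | 6 | Yara | 6
Sara | 3 | NULL | NULL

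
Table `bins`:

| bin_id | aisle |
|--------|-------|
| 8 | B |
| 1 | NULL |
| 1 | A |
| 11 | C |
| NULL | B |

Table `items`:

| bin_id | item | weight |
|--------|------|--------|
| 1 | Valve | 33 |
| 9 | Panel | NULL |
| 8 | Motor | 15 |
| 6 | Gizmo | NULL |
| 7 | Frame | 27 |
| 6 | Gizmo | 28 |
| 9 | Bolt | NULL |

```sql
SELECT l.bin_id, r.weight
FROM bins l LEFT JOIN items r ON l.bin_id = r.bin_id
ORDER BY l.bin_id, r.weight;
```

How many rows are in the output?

LEFT JOIN keeps every row from `bins`; unmatched rows get NULL for `items`'s columns.
Matching on l.bin_id = r.bin_id. A NULL in a compared column never satisfies the condition.
- bin_id=8: 1 matching r row(s), so 1 row(s) emitted.
- bin_id=1: 1 matching r row(s), so 1 row(s) emitted.
- bin_id=1: 1 matching r row(s), so 1 row(s) emitted.
- bin_id=11: no r row matches, row kept with r columns NULL.
- bin_id=NULL: no r row matches, row kept with r columns NULL.
Total: 3 matched + 2 padded = 5 rows.

5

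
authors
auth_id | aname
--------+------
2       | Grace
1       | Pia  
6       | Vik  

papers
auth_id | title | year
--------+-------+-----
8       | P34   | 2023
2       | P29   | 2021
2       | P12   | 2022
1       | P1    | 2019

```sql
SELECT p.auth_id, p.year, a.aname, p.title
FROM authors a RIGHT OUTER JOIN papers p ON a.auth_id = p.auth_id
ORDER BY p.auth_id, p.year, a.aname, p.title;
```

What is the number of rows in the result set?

RIGHT JOIN keeps every row from `papers`; unmatched rows get NULL for `authors`'s columns.
Matching on a.auth_id = p.auth_id.
- a row (auth_id=2): matches 2 p row(s) → 2 output row(s).
- a row (auth_id=1): matches 1 p row(s) → 1 output row(s).
- a row (auth_id=6): no match.
- 1 p row(s) had no a match → kept, a columns NULL.
Total: 3 matched + 1 padded = 4 rows.

4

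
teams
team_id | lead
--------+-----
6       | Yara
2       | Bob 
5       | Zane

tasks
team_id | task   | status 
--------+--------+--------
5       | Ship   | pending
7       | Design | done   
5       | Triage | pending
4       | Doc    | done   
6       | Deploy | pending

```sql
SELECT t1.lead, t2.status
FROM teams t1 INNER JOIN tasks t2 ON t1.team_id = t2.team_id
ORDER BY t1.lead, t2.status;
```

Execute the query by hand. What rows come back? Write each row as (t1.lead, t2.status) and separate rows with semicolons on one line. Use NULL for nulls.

(Yara, pending); (Zane, pending); (Zane, pending)

INNER JOIN keeps only pairs where the ON condition holds.
Matching on t1.team_id = t2.team_id.
- t1[0] team_id=6 → 1 match(es) in t2 → 1 row(s).
- t1[1] team_id=2 → no match; dropped.
- t1[2] team_id=5 → 2 match(es) in t2 → 2 row(s).
After projecting and ordering:
t1.lead | t2.status
Yara | pending
Zane | pending
Zane | pending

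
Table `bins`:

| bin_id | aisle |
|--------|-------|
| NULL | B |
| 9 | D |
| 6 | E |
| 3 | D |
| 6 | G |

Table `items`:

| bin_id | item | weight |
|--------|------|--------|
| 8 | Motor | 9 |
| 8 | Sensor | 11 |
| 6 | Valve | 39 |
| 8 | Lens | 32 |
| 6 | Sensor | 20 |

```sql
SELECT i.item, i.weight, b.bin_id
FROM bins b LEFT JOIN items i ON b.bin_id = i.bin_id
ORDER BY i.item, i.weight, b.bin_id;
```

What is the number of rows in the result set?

7

LEFT JOIN keeps every row from `bins`; unmatched rows get NULL for `items`'s columns.
Matching on b.bin_id = i.bin_id. A NULL in a compared column never satisfies the condition.
Matched pairs: 4; unmatched b rows kept: 3.
Total: 4 matched + 3 padded = 7 rows.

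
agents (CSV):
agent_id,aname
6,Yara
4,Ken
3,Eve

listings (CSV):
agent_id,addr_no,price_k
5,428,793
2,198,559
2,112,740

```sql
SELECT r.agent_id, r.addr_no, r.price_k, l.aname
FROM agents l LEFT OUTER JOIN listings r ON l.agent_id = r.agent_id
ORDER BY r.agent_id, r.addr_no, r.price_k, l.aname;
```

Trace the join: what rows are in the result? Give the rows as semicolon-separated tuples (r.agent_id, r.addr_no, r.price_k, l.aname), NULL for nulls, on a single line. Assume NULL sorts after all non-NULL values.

(NULL, NULL, NULL, Eve); (NULL, NULL, NULL, Ken); (NULL, NULL, NULL, Yara)

LEFT JOIN keeps every row from `agents`; unmatched rows get NULL for `listings`'s columns.
Matching on l.agent_id = r.agent_id.
Matched pairs: 0; unmatched l rows kept: 3.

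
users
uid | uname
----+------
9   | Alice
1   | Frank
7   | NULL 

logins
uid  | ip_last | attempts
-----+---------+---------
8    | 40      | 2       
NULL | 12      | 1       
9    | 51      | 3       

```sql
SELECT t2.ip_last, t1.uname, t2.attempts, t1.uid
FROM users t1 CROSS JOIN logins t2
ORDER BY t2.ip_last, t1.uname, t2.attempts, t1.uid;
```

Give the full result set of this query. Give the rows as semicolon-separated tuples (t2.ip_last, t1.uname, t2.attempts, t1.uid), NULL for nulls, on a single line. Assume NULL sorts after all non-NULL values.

(12, Alice, 1, 9); (12, Frank, 1, 1); (12, NULL, 1, 7); (40, Alice, 2, 9); (40, Frank, 2, 1); (40, NULL, 2, 7); (51, Alice, 3, 9); (51, Frank, 3, 1); (51, NULL, 3, 7)

CROSS JOIN pairs every row of `users` with every row of `logins`: 3 × 3 = 9 rows.
After projecting and ordering:
t2.ip_last | t1.uname | t2.attempts | t1.uid
12 | Alice | 1 | 9
12 | Frank | 1 | 1
12 | NULL | 1 | 7
40 | Alice | 2 | 9
40 | Frank | 2 | 1
40 | NULL | 2 | 7
51 | Alice | 3 | 9
51 | Frank | 3 | 1
51 | NULL | 3 | 7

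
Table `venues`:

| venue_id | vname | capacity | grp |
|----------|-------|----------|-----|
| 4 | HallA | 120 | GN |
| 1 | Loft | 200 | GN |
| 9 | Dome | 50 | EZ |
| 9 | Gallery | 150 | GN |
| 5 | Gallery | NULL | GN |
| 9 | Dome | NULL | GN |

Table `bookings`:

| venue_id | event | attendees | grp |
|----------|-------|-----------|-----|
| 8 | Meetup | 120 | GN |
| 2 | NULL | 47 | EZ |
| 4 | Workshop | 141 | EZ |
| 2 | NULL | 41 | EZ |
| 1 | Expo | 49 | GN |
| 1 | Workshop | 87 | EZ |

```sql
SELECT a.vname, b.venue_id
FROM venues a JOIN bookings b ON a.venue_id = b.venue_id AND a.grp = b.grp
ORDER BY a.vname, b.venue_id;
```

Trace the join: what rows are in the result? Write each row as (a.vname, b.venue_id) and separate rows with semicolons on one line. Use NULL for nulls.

INNER JOIN keeps only pairs where the ON condition holds.
Matching on a.venue_id = b.venue_id AND a.grp = b.grp.
- a (venue_id=4, grp=GN) has no partner → excluded.
- a (venue_id=1, grp=GN) pairs with 1 row(s) of b.
- a (venue_id=9, grp=EZ) has no partner → excluded.
- a (venue_id=9, grp=GN) has no partner → excluded.
- a (venue_id=5, grp=GN) has no partner → excluded.
- a (venue_id=9, grp=GN) has no partner → excluded.
After projecting and ordering:
a.vname | b.venue_id
Loft | 1

(Loft, 1)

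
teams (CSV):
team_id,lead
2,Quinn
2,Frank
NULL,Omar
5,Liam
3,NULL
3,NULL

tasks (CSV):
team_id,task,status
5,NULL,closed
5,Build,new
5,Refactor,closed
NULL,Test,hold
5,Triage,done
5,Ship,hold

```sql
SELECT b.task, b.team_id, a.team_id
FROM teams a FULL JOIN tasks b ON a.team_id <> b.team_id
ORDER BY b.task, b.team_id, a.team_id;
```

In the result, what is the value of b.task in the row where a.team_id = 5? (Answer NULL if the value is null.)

NULL

FULL OUTER JOIN keeps every row from both sides; unmatched rows get NULL for the other side's columns.
Matching on a.team_id <> b.team_id. A NULL in a compared column never satisfies the condition.
- team_id=2: 5 matching b row(s), so 5 row(s) emitted.
- team_id=2: 5 matching b row(s), so 5 row(s) emitted.
- team_id=NULL: no b row matches, row kept with b columns NULL.
- team_id=5: no b row matches, row kept with b columns NULL.
- team_id=3: 5 matching b row(s), so 5 row(s) emitted.
- team_id=3: 5 matching b row(s), so 5 row(s) emitted.
- 1 b row(s) had no a match → kept, a columns NULL.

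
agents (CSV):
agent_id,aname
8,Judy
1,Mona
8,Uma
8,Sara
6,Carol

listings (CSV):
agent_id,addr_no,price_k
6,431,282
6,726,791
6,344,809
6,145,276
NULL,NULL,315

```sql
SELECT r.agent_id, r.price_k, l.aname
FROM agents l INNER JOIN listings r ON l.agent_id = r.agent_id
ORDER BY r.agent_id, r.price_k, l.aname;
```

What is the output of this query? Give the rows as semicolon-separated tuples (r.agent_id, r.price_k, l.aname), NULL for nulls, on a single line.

(6, 276, Carol); (6, 282, Carol); (6, 791, Carol); (6, 809, Carol)

INNER JOIN keeps only pairs where the ON condition holds.
Matching on l.agent_id = r.agent_id. A NULL in a compared column never satisfies the condition.
Matched pairs: 4.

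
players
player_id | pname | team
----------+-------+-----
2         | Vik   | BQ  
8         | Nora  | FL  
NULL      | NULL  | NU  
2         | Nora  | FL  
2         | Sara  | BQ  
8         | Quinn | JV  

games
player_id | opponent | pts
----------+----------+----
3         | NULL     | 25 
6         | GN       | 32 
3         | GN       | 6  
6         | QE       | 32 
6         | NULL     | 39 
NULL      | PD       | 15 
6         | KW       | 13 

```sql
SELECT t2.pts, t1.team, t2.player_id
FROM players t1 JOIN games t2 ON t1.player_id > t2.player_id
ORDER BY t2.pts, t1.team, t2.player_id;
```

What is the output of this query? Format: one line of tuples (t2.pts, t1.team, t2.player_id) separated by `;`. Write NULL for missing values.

INNER JOIN keeps only pairs where the ON condition holds.
Matching on t1.player_id > t2.player_id. A NULL in a compared column never satisfies the condition.
- t1 row (player_id=2): no match → dropped.
- t1 row (player_id=8): matches 6 t2 row(s) → 6 output row(s).
- t1 row (player_id=NULL): no match → dropped.
- t1 row (player_id=2): no match → dropped.
- t1 row (player_id=2): no match → dropped.
- t1 row (player_id=8): matches 6 t2 row(s) → 6 output row(s).

(6, FL, 3); (6, JV, 3); (13, FL, 6); (13, JV, 6); (25, FL, 3); (25, JV, 3); (32, FL, 6); (32, FL, 6); (32, JV, 6); (32, JV, 6); (39, FL, 6); (39, JV, 6)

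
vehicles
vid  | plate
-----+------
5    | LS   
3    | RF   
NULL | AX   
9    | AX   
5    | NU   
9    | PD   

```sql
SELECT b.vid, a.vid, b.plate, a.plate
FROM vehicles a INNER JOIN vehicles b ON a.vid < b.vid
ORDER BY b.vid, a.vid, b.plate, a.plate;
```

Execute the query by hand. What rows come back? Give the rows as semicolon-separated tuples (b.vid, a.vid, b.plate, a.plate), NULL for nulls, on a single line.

(5, 3, LS, RF); (5, 3, NU, RF); (9, 3, AX, RF); (9, 3, PD, RF); (9, 5, AX, LS); (9, 5, AX, NU); (9, 5, PD, LS); (9, 5, PD, NU)

INNER JOIN keeps only pairs where the ON condition holds.
Matching on a.vid < b.vid. A NULL in a compared column never satisfies the condition.
- vid=5: 2 matching b row(s), so 2 row(s) emitted.
- vid=3: 4 matching b row(s), so 4 row(s) emitted.
- vid=NULL: no matching b row, dropped.
- vid=9: no matching b row, dropped.
- vid=5: 2 matching b row(s), so 2 row(s) emitted.
- vid=9: no matching b row, dropped.
After projecting and ordering:
b.vid | a.vid | b.plate | a.plate
5 | 3 | LS | RF
5 | 3 | NU | RF
9 | 3 | AX | RF
9 | 3 | PD | RF
9 | 5 | AX | LS
9 | 5 | AX | NU
9 | 5 | PD | LS
9 | 5 | PD | NU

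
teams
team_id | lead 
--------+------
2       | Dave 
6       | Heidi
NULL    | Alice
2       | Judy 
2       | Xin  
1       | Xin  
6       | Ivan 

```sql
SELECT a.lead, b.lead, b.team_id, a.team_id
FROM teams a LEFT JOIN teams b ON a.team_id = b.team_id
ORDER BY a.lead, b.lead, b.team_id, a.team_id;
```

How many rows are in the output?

LEFT JOIN keeps every row from `teams a`; unmatched rows get NULL for `teams b`'s columns.
Matching on a.team_id = b.team_id. A NULL in a compared column never satisfies the condition.
- a (team_id=2) pairs with 3 row(s) of b.
- a (team_id=6) pairs with 2 row(s) of b.
- a (team_id=NULL) has no partner → padded with NULL.
- a (team_id=2) pairs with 3 row(s) of b.
- a (team_id=2) pairs with 3 row(s) of b.
- a (team_id=1) pairs with 1 row(s) of b.
- a (team_id=6) pairs with 2 row(s) of b.
Total: 14 matched + 1 padded = 15 rows.

15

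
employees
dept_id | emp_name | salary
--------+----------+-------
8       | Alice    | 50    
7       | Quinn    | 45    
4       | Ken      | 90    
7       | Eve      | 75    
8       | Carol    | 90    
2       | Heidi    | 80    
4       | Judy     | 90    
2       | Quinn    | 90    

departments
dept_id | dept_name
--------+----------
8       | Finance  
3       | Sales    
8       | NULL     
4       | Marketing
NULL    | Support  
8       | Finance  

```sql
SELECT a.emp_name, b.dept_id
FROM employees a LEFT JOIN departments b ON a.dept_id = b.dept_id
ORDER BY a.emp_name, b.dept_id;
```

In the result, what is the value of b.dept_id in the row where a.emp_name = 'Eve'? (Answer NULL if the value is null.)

NULL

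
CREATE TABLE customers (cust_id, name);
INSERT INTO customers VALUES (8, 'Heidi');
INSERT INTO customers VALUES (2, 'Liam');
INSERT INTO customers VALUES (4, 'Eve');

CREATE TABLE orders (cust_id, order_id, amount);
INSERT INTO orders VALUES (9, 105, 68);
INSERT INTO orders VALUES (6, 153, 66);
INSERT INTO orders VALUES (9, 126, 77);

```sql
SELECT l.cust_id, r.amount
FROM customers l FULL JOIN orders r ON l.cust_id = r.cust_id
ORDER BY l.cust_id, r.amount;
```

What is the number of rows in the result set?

FULL OUTER JOIN keeps every row from both sides; unmatched rows get NULL for the other side's columns.
Matching on l.cust_id = r.cust_id.
- l[0] cust_id=8 → no match; kept with NULLs on the r side.
- l[1] cust_id=2 → no match; kept with NULLs on the r side.
- l[2] cust_id=4 → no match; kept with NULLs on the r side.
- 3 r row(s) had no l match → kept, l columns NULL.
Total: 0 matched + 6 padded = 6 rows.

6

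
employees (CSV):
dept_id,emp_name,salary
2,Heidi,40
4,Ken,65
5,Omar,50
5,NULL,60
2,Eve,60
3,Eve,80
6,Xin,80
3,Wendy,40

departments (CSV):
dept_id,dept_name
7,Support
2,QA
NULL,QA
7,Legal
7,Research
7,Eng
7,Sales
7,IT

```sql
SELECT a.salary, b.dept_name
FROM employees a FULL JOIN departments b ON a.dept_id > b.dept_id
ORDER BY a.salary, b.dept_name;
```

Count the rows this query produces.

15

FULL OUTER JOIN keeps every row from both sides; unmatched rows get NULL for the other side's columns.
Matching on a.dept_id > b.dept_id. A NULL in a compared column never satisfies the condition.
- a (dept_id=2) has no partner → padded with NULL.
- a (dept_id=4) pairs with 1 row(s) of b.
- a (dept_id=5) pairs with 1 row(s) of b.
- a (dept_id=5) pairs with 1 row(s) of b.
- a (dept_id=2) has no partner → padded with NULL.
- a (dept_id=3) pairs with 1 row(s) of b.
- a (dept_id=6) pairs with 1 row(s) of b.
- a (dept_id=3) pairs with 1 row(s) of b.
- 7 b row(s) had no a match → kept, a columns NULL.
Total: 6 matched + 9 padded = 15 rows.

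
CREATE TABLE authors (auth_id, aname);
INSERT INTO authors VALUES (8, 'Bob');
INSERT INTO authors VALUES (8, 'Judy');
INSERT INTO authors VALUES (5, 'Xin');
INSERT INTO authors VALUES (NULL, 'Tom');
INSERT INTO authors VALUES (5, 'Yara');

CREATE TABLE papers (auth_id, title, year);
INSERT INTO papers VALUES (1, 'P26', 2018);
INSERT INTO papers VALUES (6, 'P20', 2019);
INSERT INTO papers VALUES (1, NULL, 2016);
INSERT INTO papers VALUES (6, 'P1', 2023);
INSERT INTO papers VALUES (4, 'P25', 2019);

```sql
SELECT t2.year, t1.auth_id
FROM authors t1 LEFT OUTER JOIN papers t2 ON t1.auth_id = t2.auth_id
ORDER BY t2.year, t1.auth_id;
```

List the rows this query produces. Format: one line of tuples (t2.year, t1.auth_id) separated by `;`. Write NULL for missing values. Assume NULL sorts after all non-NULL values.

(NULL, 5); (NULL, 5); (NULL, 8); (NULL, 8); (NULL, NULL)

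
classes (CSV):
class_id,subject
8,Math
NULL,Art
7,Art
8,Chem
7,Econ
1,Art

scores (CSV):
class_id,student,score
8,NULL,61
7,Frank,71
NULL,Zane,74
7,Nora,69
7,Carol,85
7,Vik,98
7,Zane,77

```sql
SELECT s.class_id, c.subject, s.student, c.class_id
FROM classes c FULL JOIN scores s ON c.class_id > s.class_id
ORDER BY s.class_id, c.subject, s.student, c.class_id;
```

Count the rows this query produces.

FULL OUTER JOIN keeps every row from both sides; unmatched rows get NULL for the other side's columns.
Matching on c.class_id > s.class_id. A NULL in a compared column never satisfies the condition.
- c row (class_id=8): matches 5 s row(s) → 5 output row(s).
- c row (class_id=NULL): no match → kept, s columns NULL.
- c row (class_id=7): no match → kept, s columns NULL.
- c row (class_id=8): matches 5 s row(s) → 5 output row(s).
- c row (class_id=7): no match → kept, s columns NULL.
- c row (class_id=1): no match → kept, s columns NULL.
- plus 2 unmatched s row(s), each kept with NULL c columns.
Total: 10 matched + 6 padded = 16 rows.

16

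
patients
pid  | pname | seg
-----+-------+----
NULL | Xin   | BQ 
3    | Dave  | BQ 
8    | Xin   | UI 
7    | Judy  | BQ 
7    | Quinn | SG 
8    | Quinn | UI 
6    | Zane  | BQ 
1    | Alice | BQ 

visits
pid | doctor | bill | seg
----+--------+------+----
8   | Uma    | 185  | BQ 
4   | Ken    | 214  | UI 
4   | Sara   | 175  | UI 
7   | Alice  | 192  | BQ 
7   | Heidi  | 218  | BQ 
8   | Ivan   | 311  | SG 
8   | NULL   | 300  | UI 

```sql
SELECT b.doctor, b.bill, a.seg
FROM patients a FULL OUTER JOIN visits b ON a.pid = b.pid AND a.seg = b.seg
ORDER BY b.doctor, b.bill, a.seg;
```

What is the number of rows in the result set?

FULL OUTER JOIN keeps every row from both sides; unmatched rows get NULL for the other side's columns.
Matching on a.pid = b.pid AND a.seg = b.seg. A NULL in a compared column never satisfies the condition.
Matched pairs: 4; unmatched a rows kept: 5; unmatched b rows kept: 4.
Total: 4 matched + 9 padded = 13 rows.

13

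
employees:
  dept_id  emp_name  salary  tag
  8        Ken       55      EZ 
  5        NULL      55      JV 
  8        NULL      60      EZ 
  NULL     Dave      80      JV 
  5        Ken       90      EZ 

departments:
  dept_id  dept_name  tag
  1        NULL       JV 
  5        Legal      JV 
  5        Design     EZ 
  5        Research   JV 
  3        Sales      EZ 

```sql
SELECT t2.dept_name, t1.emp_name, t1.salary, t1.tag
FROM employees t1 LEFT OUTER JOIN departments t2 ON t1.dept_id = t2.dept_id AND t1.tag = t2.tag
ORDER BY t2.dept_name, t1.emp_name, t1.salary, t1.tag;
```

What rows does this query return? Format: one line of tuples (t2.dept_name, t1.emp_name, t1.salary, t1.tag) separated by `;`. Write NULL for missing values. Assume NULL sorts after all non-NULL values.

LEFT JOIN keeps every row from `employees`; unmatched rows get NULL for `departments`'s columns.
Matching on t1.dept_id = t2.dept_id AND t1.tag = t2.tag. A NULL in a compared column never satisfies the condition.
Matched pairs: 3; unmatched t1 rows kept: 3.

(Design, Ken, 90, EZ); (Legal, NULL, 55, JV); (Research, NULL, 55, JV); (NULL, Dave, 80, JV); (NULL, Ken, 55, EZ); (NULL, NULL, 60, EZ)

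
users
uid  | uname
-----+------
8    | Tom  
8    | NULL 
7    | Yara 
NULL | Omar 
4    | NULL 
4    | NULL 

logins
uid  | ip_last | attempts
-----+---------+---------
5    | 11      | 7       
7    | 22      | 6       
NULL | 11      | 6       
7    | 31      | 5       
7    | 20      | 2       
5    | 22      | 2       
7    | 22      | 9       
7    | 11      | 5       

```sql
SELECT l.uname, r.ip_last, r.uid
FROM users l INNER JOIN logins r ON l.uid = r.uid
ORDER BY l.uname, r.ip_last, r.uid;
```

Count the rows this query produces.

5

INNER JOIN keeps only pairs where the ON condition holds.
Matching on l.uid = r.uid. A NULL in a compared column never satisfies the condition.
- uid=8: no matching r row, dropped.
- uid=8: no matching r row, dropped.
- uid=7: 5 matching r row(s), so 5 row(s) emitted.
- uid=NULL: no matching r row, dropped.
- uid=4: no matching r row, dropped.
- uid=4: no matching r row, dropped.
Total: 5 rows.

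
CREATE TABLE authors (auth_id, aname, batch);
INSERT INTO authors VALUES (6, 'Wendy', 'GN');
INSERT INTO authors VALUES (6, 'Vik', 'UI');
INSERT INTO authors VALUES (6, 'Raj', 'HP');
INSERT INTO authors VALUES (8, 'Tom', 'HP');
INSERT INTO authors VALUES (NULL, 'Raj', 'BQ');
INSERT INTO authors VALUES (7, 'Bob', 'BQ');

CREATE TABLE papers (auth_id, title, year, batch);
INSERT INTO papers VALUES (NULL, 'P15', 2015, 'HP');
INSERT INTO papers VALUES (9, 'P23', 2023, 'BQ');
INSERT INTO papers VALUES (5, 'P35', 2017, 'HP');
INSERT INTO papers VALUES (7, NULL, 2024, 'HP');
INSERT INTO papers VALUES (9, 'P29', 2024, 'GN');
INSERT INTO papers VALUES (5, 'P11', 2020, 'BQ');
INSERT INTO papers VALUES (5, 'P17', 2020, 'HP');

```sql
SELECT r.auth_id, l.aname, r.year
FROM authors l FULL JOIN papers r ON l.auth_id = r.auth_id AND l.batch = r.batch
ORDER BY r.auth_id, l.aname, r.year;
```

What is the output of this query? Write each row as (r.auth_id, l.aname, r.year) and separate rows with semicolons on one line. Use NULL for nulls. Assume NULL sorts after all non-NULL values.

(5, NULL, 2017); (5, NULL, 2020); (5, NULL, 2020); (7, NULL, 2024); (9, NULL, 2023); (9, NULL, 2024); (NULL, Bob, NULL); (NULL, Raj, NULL); (NULL, Raj, NULL); (NULL, Tom, NULL); (NULL, Vik, NULL); (NULL, Wendy, NULL); (NULL, NULL, 2015)

FULL OUTER JOIN keeps every row from both sides; unmatched rows get NULL for the other side's columns.
Matching on l.auth_id = r.auth_id AND l.batch = r.batch. A NULL in a compared column never satisfies the condition.
Matched pairs: 0; unmatched l rows kept: 6; unmatched r rows kept: 7.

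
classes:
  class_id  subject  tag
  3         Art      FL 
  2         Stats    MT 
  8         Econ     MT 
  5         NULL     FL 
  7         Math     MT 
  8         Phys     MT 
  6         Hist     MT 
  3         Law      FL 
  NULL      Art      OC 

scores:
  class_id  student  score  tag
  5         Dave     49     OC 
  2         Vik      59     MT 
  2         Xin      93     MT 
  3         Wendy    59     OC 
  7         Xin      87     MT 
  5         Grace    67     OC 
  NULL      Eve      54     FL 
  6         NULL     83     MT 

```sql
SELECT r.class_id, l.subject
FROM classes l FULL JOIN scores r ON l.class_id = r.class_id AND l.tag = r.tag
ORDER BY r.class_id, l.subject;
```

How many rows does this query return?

14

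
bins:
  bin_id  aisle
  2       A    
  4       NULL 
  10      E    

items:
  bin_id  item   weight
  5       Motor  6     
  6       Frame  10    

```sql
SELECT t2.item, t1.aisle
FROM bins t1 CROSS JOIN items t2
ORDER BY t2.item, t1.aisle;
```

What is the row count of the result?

6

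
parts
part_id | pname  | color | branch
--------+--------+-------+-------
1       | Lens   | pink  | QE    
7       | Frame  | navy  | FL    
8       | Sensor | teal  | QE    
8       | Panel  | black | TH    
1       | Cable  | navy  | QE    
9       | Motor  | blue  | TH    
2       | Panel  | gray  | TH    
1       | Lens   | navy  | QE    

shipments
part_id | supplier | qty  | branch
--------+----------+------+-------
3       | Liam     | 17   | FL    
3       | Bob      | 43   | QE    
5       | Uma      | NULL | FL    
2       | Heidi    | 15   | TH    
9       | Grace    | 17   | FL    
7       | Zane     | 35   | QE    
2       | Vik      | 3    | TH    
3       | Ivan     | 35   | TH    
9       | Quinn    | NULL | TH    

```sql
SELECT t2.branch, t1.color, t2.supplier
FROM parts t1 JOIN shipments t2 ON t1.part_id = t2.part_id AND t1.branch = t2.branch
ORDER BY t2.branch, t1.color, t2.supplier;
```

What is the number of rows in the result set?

3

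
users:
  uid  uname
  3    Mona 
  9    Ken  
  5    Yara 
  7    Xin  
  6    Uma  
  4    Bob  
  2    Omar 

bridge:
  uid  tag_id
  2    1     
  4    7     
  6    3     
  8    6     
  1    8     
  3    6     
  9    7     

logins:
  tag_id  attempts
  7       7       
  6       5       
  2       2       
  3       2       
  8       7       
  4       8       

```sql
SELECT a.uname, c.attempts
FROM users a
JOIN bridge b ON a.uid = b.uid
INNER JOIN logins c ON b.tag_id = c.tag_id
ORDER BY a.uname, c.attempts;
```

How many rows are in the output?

4

Evaluate left to right. First `users a INNER JOIN bridge b` on uid: 5 row(s).
Then INNER JOIN `logins c` on tag_id: keep only rows whose b.tag_id appears in c.
Result: 4 row(s).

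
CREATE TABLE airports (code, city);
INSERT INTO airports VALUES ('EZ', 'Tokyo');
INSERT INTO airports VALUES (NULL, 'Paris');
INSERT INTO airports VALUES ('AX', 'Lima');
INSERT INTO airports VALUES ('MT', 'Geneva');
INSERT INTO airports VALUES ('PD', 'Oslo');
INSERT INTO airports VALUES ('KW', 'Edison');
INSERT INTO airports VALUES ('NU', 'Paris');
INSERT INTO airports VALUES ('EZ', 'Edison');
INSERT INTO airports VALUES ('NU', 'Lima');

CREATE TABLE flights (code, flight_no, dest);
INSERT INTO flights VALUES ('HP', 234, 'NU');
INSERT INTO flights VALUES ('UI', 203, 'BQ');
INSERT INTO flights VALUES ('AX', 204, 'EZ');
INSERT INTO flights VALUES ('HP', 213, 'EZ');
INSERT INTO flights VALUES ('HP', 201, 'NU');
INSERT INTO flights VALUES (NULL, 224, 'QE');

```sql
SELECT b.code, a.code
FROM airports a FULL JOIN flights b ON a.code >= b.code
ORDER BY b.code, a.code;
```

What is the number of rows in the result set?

26

FULL OUTER JOIN keeps every row from both sides; unmatched rows get NULL for the other side's columns.
Matching on a.code >= b.code. A NULL in a compared column never satisfies the condition.
- a row (code=EZ): matches 1 b row(s) → 1 output row(s).
- a row (code=NULL): no match → kept, b columns NULL.
- a row (code=AX): matches 1 b row(s) → 1 output row(s).
- a row (code=MT): matches 4 b row(s) → 4 output row(s).
- a row (code=PD): matches 4 b row(s) → 4 output row(s).
- a row (code=KW): matches 4 b row(s) → 4 output row(s).
- a row (code=NU): matches 4 b row(s) → 4 output row(s).
- a row (code=EZ): matches 1 b row(s) → 1 output row(s).
- a row (code=NU): matches 4 b row(s) → 4 output row(s).
- plus 2 unmatched b row(s), each kept with NULL a columns.
Total: 23 matched + 3 padded = 26 rows.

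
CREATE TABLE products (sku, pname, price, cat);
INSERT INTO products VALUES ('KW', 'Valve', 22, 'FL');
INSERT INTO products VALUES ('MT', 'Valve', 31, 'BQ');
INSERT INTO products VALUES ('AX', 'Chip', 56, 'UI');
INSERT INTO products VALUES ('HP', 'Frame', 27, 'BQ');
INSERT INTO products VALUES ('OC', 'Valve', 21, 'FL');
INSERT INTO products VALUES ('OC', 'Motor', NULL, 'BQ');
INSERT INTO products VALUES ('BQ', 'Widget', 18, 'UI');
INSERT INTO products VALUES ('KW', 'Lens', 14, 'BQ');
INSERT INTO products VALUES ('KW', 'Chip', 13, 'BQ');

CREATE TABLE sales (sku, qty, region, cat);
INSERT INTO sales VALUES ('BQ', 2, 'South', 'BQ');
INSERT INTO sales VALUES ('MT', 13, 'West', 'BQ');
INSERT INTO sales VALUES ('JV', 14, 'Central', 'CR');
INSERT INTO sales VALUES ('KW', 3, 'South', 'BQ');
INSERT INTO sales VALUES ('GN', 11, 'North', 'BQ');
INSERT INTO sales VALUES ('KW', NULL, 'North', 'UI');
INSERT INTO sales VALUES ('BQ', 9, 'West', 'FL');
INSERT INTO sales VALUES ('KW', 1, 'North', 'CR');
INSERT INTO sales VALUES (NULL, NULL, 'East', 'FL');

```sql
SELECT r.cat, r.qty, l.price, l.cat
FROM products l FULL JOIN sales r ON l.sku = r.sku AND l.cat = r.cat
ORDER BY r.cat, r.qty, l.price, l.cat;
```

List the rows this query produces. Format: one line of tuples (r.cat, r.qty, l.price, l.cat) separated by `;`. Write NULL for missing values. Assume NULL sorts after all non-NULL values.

FULL OUTER JOIN keeps every row from both sides; unmatched rows get NULL for the other side's columns.
Matching on l.sku = r.sku AND l.cat = r.cat. A NULL in a compared column never satisfies the condition.
Matched pairs: 3; unmatched l rows kept: 6; unmatched r rows kept: 7.

(BQ, 2, NULL, NULL); (BQ, 3, 13, BQ); (BQ, 3, 14, BQ); (BQ, 11, NULL, NULL); (BQ, 13, 31, BQ); (CR, 1, NULL, NULL); (CR, 14, NULL, NULL); (FL, 9, NULL, NULL); (FL, NULL, NULL, NULL); (UI, NULL, NULL, NULL); (NULL, NULL, 18, UI); (NULL, NULL, 21, FL); (NULL, NULL, 22, FL); (NULL, NULL, 27, BQ); (NULL, NULL, 56, UI); (NULL, NULL, NULL, BQ)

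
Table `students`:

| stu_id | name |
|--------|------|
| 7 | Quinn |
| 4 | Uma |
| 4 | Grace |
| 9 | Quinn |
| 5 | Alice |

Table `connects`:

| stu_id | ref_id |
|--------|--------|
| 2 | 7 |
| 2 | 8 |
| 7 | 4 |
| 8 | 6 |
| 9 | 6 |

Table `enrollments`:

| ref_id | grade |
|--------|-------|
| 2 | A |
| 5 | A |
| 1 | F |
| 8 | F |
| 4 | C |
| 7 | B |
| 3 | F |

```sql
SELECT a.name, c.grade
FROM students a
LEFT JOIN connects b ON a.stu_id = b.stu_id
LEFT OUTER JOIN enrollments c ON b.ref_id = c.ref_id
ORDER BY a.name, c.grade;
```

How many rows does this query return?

5

Joins associate left-to-right: students LEFT JOIN connects on stu_id gives 5 intermediate row(s).
Then LEFT JOIN `enrollments c` on ref_id: each of those 5 rows is kept; rows whose b.ref_id has no match in c get NULL for c's columns.
Result: 5 row(s).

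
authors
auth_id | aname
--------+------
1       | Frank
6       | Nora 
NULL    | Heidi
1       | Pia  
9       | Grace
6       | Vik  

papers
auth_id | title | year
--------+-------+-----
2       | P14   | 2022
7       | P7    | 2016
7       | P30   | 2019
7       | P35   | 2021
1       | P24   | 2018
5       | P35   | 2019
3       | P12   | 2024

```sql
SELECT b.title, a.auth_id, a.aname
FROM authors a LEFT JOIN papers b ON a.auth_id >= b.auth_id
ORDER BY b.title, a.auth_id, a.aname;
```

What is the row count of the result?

18

LEFT JOIN keeps every row from `authors`; unmatched rows get NULL for `papers`'s columns.
Matching on a.auth_id >= b.auth_id. A NULL in a compared column never satisfies the condition.
- a (auth_id=1) pairs with 1 row(s) of b.
- a (auth_id=6) pairs with 4 row(s) of b.
- a (auth_id=NULL) has no partner → padded with NULL.
- a (auth_id=1) pairs with 1 row(s) of b.
- a (auth_id=9) pairs with 7 row(s) of b.
- a (auth_id=6) pairs with 4 row(s) of b.
Total: 17 matched + 1 padded = 18 rows.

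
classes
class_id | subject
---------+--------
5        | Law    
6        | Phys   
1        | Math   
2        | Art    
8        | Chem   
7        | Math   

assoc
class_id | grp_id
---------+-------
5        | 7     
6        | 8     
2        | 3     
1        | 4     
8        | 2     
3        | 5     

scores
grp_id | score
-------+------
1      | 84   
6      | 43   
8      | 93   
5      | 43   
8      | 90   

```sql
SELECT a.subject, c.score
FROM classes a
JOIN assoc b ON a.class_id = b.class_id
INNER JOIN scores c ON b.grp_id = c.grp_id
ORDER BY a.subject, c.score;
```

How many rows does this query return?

2

Evaluate left to right. First `classes a INNER JOIN assoc b` on class_id: 5 row(s).
Then INNER JOIN `scores c` on grp_id: keep only rows whose b.grp_id appears in c.
Result: 2 row(s).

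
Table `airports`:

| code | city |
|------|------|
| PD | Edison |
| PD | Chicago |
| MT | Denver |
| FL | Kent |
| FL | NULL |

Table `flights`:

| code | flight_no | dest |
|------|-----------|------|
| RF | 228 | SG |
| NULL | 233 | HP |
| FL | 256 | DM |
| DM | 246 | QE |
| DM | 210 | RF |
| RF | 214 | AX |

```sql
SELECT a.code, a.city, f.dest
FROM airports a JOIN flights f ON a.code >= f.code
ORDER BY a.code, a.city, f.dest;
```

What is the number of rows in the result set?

INNER JOIN keeps only pairs where the ON condition holds.
Matching on a.code >= f.code. A NULL in a compared column never satisfies the condition.
Matched pairs: 15.
Total: 15 rows.

15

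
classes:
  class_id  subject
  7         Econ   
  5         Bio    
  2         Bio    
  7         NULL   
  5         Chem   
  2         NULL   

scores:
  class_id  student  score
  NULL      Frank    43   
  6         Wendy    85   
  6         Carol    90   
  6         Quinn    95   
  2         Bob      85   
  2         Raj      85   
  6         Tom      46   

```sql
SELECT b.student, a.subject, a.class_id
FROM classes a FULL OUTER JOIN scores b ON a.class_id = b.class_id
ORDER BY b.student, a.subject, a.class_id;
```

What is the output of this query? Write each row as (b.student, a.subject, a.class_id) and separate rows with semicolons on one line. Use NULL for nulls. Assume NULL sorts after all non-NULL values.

(Bob, Bio, 2); (Bob, NULL, 2); (Carol, NULL, NULL); (Frank, NULL, NULL); (Quinn, NULL, NULL); (Raj, Bio, 2); (Raj, NULL, 2); (Tom, NULL, NULL); (Wendy, NULL, NULL); (NULL, Bio, 5); (NULL, Chem, 5); (NULL, Econ, 7); (NULL, NULL, 7)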